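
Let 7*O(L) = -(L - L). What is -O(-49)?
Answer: 0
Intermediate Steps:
O(L) = 0 (O(L) = (-(L - L))/7 = (-1*0)/7 = (⅐)*0 = 0)
-O(-49) = -1*0 = 0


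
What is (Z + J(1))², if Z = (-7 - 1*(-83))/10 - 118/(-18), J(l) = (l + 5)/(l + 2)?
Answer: 528529/2025 ≈ 261.00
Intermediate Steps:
J(l) = (5 + l)/(2 + l)
Z = 637/45 (Z = (-7 + 83)*(⅒) - 118*(-1/18) = 76*(⅒) + 59/9 = 38/5 + 59/9 = 637/45 ≈ 14.156)
(Z + J(1))² = (637/45 + (5 + 1)/(2 + 1))² = (637/45 + 6/3)² = (637/45 + (⅓)*6)² = (637/45 + 2)² = (727/45)² = 528529/2025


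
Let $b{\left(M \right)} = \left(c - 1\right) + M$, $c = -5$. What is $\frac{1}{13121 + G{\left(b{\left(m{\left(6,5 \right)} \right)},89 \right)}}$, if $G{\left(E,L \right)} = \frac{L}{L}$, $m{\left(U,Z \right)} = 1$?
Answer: $\frac{1}{13122} \approx 7.6208 \cdot 10^{-5}$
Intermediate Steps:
$b{\left(M \right)} = -6 + M$ ($b{\left(M \right)} = \left(-5 - 1\right) + M = -6 + M$)
$G{\left(E,L \right)} = 1$
$\frac{1}{13121 + G{\left(b{\left(m{\left(6,5 \right)} \right)},89 \right)}} = \frac{1}{13121 + 1} = \frac{1}{13122}$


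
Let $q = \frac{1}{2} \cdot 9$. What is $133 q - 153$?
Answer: $\frac{891}{2} \approx 445.5$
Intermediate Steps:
$q = \frac{9}{2}$ ($q = \frac{1}{2} \cdot 9 = \frac{9}{2} \approx 4.5$)
$133 q - 153 = 133 \cdot \frac{9}{2} - 153 = \frac{1197}{2} - 153 = \frac{891}{2}$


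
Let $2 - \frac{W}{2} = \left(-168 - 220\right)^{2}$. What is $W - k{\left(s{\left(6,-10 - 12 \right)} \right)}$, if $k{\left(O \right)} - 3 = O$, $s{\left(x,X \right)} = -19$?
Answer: $-301068$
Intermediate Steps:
$k{\left(O \right)} = 3 + O$
$W = -301084$ ($W = 4 - 2 \left(-168 - 220\right)^{2} = 4 - 2 \left(-388\right)^{2} = 4 - 301088 = -301084$)
$W - k{\left(s{\left(6,-10 - 12 \right)} \right)} = -301084 - \left(3 - 19\right) = -301084 - -16 = -301084 + 16 = -301068$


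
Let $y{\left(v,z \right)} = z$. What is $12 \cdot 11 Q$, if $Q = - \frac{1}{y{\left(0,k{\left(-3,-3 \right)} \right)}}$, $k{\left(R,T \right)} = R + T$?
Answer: $22$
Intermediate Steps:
$Q = \frac{1}{6}$ ($Q = - \frac{1}{-3 - 3} = - \frac{1}{-6} = \left(-1\right) \left(- \frac{1}{6}\right) = \frac{1}{6} \approx 0.16667$)
$12 \cdot 11 Q = 12 \cdot 11 \cdot \frac{1}{6} = 132 \cdot \frac{1}{6} = 22$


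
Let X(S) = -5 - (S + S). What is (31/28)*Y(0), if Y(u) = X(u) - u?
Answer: -155/28 ≈ -5.5357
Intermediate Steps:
X(S) = -5 - 2*S
Y(u) = -5 - 3*u (Y(u) = (-5 - 2*u) - u = -5 - 3*u)
(31/28)*Y(0) = (31/28)*(-5 - 3*0) = (31*(1/28))*(-5 + 0) = (31/28)*(-5) = -155/28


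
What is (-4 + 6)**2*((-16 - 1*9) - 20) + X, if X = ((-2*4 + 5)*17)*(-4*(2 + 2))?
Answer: 636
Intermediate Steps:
X = 816 (X = ((-8 + 5)*17)*(-4*4) = -3*17*(-16) = -51*(-16) = 816)
(-4 + 6)**2*((-16 - 1*9) - 20) + X = (-4 + 6)**2*((-16 - 1*9) - 20) + 816 = 2**2*((-16 - 9) - 20) + 816 = 4*(-25 - 20) + 816 = 4*(-45) + 816 = -180 + 816 = 636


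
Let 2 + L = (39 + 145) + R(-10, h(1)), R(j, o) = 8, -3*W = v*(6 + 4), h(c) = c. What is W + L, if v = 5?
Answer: 520/3 ≈ 173.33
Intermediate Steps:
W = -50/3 (W = -5*(6 + 4)/3 = -5*10/3 = -⅓*50 = -50/3 ≈ -16.667)
L = 190 (L = -2 + ((39 + 145) + 8) = -2 + (184 + 8) = -2 + 192 = 190)
W + L = -50/3 + 190 = 520/3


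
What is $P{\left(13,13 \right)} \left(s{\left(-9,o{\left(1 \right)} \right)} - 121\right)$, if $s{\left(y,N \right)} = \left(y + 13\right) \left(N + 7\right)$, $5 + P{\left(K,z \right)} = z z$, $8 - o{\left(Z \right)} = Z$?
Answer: $-10660$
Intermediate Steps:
$o{\left(Z \right)} = 8 - Z$
$P{\left(K,z \right)} = -5 + z^{2}$ ($P{\left(K,z \right)} = -5 + z z = -5 + z^{2}$)
$s{\left(y,N \right)} = \left(7 + N\right) \left(13 + y\right)$ ($s{\left(y,N \right)} = \left(13 + y\right) \left(7 + N\right) = \left(7 + N\right) \left(13 + y\right)$)
$P{\left(13,13 \right)} \left(s{\left(-9,o{\left(1 \right)} \right)} - 121\right) = \left(-5 + 13^{2}\right) \left(\left(91 + 7 \left(-9\right) + 13 \left(8 - 1\right) + \left(8 - 1\right) \left(-9\right)\right) - 121\right) = \left(-5 + 169\right) \left(\left(91 - 63 + 13 \left(8 - 1\right) + \left(8 - 1\right) \left(-9\right)\right) - 121\right) = 164 \left(\left(91 - 63 + 13 \cdot 7 + 7 \left(-9\right)\right) - 121\right) = 164 \left(\left(91 - 63 + 91 - 63\right) - 121\right) = 164 \left(56 - 121\right) = 164 \left(-65\right) = -10660$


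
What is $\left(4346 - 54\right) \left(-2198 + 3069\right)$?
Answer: $3738332$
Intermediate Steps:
$\left(4346 - 54\right) \left(-2198 + 3069\right) = 4292 \cdot 871 = 3738332$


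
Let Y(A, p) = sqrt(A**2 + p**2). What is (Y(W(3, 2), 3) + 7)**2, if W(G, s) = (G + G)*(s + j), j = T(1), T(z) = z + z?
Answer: 634 + 42*sqrt(65) ≈ 972.62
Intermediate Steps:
T(z) = 2*z
j = 2 (j = 2*1 = 2)
W(G, s) = 2*G*(2 + s) (W(G, s) = (G + G)*(s + 2) = (2*G)*(2 + s) = 2*G*(2 + s))
(Y(W(3, 2), 3) + 7)**2 = (sqrt((2*3*(2 + 2))**2 + 3**2) + 7)**2 = (sqrt((2*3*4)**2 + 9) + 7)**2 = (sqrt(24**2 + 9) + 7)**2 = (sqrt(576 + 9) + 7)**2 = (sqrt(585) + 7)**2 = (3*sqrt(65) + 7)**2 = (7 + 3*sqrt(65))**2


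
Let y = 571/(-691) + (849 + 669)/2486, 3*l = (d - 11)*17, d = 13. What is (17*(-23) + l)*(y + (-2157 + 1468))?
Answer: 20432153103/78083 ≈ 2.6167e+5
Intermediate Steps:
l = 34/3 (l = ((13 - 11)*17)/3 = (2*17)/3 = (1/3)*34 = 34/3 ≈ 11.333)
y = -16844/78083 (y = 571*(-1/691) + 1518*(1/2486) = -571/691 + 69/113 = -16844/78083 ≈ -0.21572)
(17*(-23) + l)*(y + (-2157 + 1468)) = (17*(-23) + 34/3)*(-16844/78083 + (-2157 + 1468)) = (-391 + 34/3)*(-16844/78083 - 689) = -1139/3*(-53816031/78083) = 20432153103/78083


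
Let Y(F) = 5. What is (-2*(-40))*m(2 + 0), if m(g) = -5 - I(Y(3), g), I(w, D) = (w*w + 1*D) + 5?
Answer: -2960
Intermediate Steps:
I(w, D) = 5 + D + w**2 (I(w, D) = (w**2 + D) + 5 = (D + w**2) + 5 = 5 + D + w**2)
m(g) = -35 - g (m(g) = -5 - (5 + g + 5**2) = -5 - (5 + g + 25) = -5 - (30 + g) = -5 + (-30 - g) = -35 - g)
(-2*(-40))*m(2 + 0) = (-2*(-40))*(-35 - (2 + 0)) = 80*(-35 - 1*2) = 80*(-35 - 2) = 80*(-37) = -2960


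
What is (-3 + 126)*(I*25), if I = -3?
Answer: -9225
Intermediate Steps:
(-3 + 126)*(I*25) = (-3 + 126)*(-3*25) = 123*(-75) = -9225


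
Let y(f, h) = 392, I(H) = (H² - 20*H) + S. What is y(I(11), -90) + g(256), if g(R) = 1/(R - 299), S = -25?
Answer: 16855/43 ≈ 391.98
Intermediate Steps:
I(H) = -25 + H² - 20*H (I(H) = (H² - 20*H) - 25 = -25 + H² - 20*H)
g(R) = 1/(-299 + R)
y(I(11), -90) + g(256) = 392 + 1/(-299 + 256) = 392 + 1/(-43) = 392 - 1/43 = 16855/43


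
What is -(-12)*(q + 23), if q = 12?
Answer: 420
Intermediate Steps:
-(-12)*(q + 23) = -(-12)*(12 + 23) = -(-12)*35 = -1*(-420) = 420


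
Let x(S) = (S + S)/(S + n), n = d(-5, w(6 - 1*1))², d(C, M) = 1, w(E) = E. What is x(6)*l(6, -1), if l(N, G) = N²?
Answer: 432/7 ≈ 61.714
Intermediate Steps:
n = 1 (n = 1² = 1)
x(S) = 2*S/(1 + S) (x(S) = (S + S)/(S + 1) = (2*S)/(1 + S) = 2*S/(1 + S))
x(6)*l(6, -1) = (2*6/(1 + 6))*6² = (2*6/7)*36 = (2*6*(⅐))*36 = (12/7)*36 = 432/7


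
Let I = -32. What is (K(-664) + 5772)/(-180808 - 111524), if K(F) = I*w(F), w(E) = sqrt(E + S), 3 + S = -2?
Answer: -481/24361 + 8*I*sqrt(669)/73083 ≈ -0.019745 + 0.0028313*I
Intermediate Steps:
S = -5 (S = -3 - 2 = -5)
w(E) = sqrt(-5 + E) (w(E) = sqrt(E - 5) = sqrt(-5 + E))
K(F) = -32*sqrt(-5 + F)
(K(-664) + 5772)/(-180808 - 111524) = (-32*sqrt(-5 - 664) + 5772)/(-180808 - 111524) = (-32*I*sqrt(669) + 5772)/(-292332) = (-32*I*sqrt(669) + 5772)*(-1/292332) = (5772 - 32*I*sqrt(669))*(-1/292332) = -481/24361 + 8*I*sqrt(669)/73083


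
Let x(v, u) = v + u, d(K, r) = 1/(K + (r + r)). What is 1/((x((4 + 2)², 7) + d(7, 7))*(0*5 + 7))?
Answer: 3/904 ≈ 0.0033186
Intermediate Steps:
d(K, r) = 1/(K + 2*r)
x(v, u) = u + v
1/((x((4 + 2)², 7) + d(7, 7))*(0*5 + 7)) = 1/(((7 + (4 + 2)²) + 1/(7 + 2*7))*(0*5 + 7)) = 1/(((7 + 6²) + 1/(7 + 14))*(0 + 7)) = 1/(((7 + 36) + 1/21)*7) = 1/((43 + 1/21)*7) = 1/((904/21)*7) = 1/(904/3) = 3/904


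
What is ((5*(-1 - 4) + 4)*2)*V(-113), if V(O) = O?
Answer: 4746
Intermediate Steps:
((5*(-1 - 4) + 4)*2)*V(-113) = ((5*(-1 - 4) + 4)*2)*(-113) = ((5*(-5) + 4)*2)*(-113) = ((-25 + 4)*2)*(-113) = -21*2*(-113) = -42*(-113) = 4746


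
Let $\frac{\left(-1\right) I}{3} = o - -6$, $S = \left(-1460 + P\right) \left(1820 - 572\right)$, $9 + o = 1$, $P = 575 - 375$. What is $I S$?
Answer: $-9434880$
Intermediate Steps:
$P = 200$ ($P = 575 - 375 = 200$)
$o = -8$ ($o = -9 + 1 = -8$)
$S = -1572480$ ($S = \left(-1460 + 200\right) \left(1820 - 572\right) = \left(-1260\right) 1248 = -1572480$)
$I = 6$ ($I = - 3 \left(-8 - -6\right) = - 3 \left(-8 + 6\right) = \left(-3\right) \left(-2\right) = 6$)
$I S = 6 \left(-1572480\right) = -9434880$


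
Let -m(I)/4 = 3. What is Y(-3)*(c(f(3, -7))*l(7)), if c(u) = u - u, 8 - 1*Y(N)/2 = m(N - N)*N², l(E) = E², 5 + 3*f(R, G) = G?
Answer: 0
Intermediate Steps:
f(R, G) = -5/3 + G/3
m(I) = -12 (m(I) = -4*3 = -12)
Y(N) = 16 + 24*N² (Y(N) = 16 - (-24)*N² = 16 + 24*N²)
c(u) = 0
Y(-3)*(c(f(3, -7))*l(7)) = (16 + 24*(-3)²)*(0*7²) = (16 + 24*9)*(0*49) = (16 + 216)*0 = 232*0 = 0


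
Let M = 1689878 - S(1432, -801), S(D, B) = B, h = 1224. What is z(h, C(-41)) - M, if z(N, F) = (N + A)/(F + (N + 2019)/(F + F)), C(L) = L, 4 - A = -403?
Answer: -11167068537/6605 ≈ -1.6907e+6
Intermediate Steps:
A = 407 (A = 4 - 1*(-403) = 4 + 403 = 407)
z(N, F) = (407 + N)/(F + (2019 + N)/(2*F)) (z(N, F) = (N + 407)/(F + (N + 2019)/(F + F)) = (407 + N)/(F + (2019 + N)/((2*F))) = (407 + N)/(F + (2019 + N)*(1/(2*F))) = (407 + N)/(F + (2019 + N)/(2*F)))
M = 1690679 (M = 1689878 - 1*(-801) = 1689878 + 801 = 1690679)
z(h, C(-41)) - M = 2*(-41)*(407 + 1224)/(2019 + 1224 + 2*(-41)**2) - 1*1690679 = 2*(-41)*1631/(2019 + 1224 + 2*1681) - 1690679 = 2*(-41)*1631/(2019 + 1224 + 3362) - 1690679 = 2*(-41)*1631/6605 - 1690679 = 2*(-41)*(1/6605)*1631 - 1690679 = -133742/6605 - 1690679 = -11167068537/6605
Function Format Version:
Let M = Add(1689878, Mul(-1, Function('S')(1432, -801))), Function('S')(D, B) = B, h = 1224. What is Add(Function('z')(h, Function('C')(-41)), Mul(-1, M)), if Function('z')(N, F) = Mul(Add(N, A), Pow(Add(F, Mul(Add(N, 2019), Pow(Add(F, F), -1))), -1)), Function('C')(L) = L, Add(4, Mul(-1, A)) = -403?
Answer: Rational(-11167068537, 6605) ≈ -1.6907e+6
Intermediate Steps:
A = 407 (A = Add(4, Mul(-1, -403)) = Add(4, 403) = 407)
Function('z')(N, F) = Mul(Pow(Add(F, Mul(Rational(1, 2), Pow(F, -1), Add(2019, N))), -1), Add(407, N)) (Function('z')(N, F) = Mul(Add(N, 407), Pow(Add(F, Mul(Add(N, 2019), Pow(Add(F, F), -1))), -1)) = Mul(Add(407, N), Pow(Add(F, Mul(Add(2019, N), Pow(Mul(2, F), -1))), -1)) = Mul(Add(407, N), Pow(Add(F, Mul(Add(2019, N), Mul(Rational(1, 2), Pow(F, -1)))), -1)) = Mul(Add(407, N), Pow(Add(F, Mul(Rational(1, 2), Pow(F, -1), Add(2019, N))), -1)) = Mul(Pow(Add(F, Mul(Rational(1, 2), Pow(F, -1), Add(2019, N))), -1), Add(407, N)))
M = 1690679 (M = Add(1689878, Mul(-1, -801)) = Add(1689878, 801) = 1690679)
Add(Function('z')(h, Function('C')(-41)), Mul(-1, M)) = Add(Mul(2, -41, Pow(Add(2019, 1224, Mul(2, Pow(-41, 2))), -1), Add(407, 1224)), Mul(-1, 1690679)) = Add(Mul(2, -41, Pow(Add(2019, 1224, Mul(2, 1681)), -1), 1631), -1690679) = Add(Mul(2, -41, Pow(Add(2019, 1224, 3362), -1), 1631), -1690679) = Add(Mul(2, -41, Pow(6605, -1), 1631), -1690679) = Add(Mul(2, -41, Rational(1, 6605), 1631), -1690679) = Add(Rational(-133742, 6605), -1690679) = Rational(-11167068537, 6605)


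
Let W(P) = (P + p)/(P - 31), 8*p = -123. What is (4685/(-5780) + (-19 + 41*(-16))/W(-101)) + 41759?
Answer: 44117669977/1076236 ≈ 40993.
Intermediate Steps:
p = -123/8 (p = (1/8)*(-123) = -123/8 ≈ -15.375)
W(P) = (-123/8 + P)/(-31 + P) (W(P) = (P - 123/8)/(P - 31) = (-123/8 + P)/(-31 + P))
(4685/(-5780) + (-19 + 41*(-16))/W(-101)) + 41759 = (4685/(-5780) + (-19 + 41*(-16))/(((-123/8 - 101)/(-31 - 101)))) + 41759 = (4685*(-1/5780) + (-19 - 656)/((-931/8/(-132)))) + 41759 = (-937/1156 - 675/((-1/132*(-931/8)))) + 41759 = (-937/1156 - 675/931/1056) + 41759 = (-937/1156 - 675*1056/931) + 41759 = (-937/1156 - 712800/931) + 41759 = -824869147/1076236 + 41759 = 44117669977/1076236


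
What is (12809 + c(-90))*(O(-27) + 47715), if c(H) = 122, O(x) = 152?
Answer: 618968177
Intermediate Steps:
(12809 + c(-90))*(O(-27) + 47715) = (12809 + 122)*(152 + 47715) = 12931*47867 = 618968177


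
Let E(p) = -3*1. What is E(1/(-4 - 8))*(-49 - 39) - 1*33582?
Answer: -33318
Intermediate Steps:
E(p) = -3
E(1/(-4 - 8))*(-49 - 39) - 1*33582 = -3*(-49 - 39) - 1*33582 = -3*(-88) - 33582 = 264 - 33582 = -33318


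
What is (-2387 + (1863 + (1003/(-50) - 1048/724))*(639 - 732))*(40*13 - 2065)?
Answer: 485591800809/1810 ≈ 2.6828e+8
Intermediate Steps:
(-2387 + (1863 + (1003/(-50) - 1048/724))*(639 - 732))*(40*13 - 2065) = (-2387 + (1863 + (1003*(-1/50) - 1048*1/724))*(-93))*(520 - 2065) = (-2387 + (1863 + (-1003/50 - 262/181))*(-93))*(-1545) = (-2387 + (1863 - 194643/9050)*(-93))*(-1545) = (-2387 + (16665507/9050)*(-93))*(-1545) = (-2387 - 1549892151/9050)*(-1545) = -1571494501/9050*(-1545) = 485591800809/1810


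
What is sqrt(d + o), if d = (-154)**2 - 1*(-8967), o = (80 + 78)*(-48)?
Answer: sqrt(25099) ≈ 158.43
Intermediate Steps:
o = -7584 (o = 158*(-48) = -7584)
d = 32683 (d = 23716 + 8967 = 32683)
sqrt(d + o) = sqrt(32683 - 7584) = sqrt(25099)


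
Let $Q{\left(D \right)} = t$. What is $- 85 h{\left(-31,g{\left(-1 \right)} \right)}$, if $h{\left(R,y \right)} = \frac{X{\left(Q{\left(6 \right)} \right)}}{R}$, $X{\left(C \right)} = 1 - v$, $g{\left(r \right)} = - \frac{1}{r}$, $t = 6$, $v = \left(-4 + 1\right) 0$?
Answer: $\frac{85}{31} \approx 2.7419$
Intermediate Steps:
$v = 0$ ($v = \left(-3\right) 0 = 0$)
$Q{\left(D \right)} = 6$
$X{\left(C \right)} = 1$ ($X{\left(C \right)} = 1 - 0 = 1 + 0 = 1$)
$h{\left(R,y \right)} = \frac{1}{R}$ ($h{\left(R,y \right)} = 1 \frac{1}{R} = \frac{1}{R}$)
$- 85 h{\left(-31,g{\left(-1 \right)} \right)} = - \frac{85}{-31} = \left(-85\right) \left(- \frac{1}{31}\right) = \frac{85}{31}$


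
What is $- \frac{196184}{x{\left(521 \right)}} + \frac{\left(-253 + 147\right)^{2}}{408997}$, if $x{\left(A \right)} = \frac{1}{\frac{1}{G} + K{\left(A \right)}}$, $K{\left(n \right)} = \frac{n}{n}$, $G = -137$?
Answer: $- \frac{79652972508}{408997} \approx -1.9475 \cdot 10^{5}$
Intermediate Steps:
$K{\left(n \right)} = 1$
$x{\left(A \right)} = \frac{137}{136}$ ($x{\left(A \right)} = \frac{1}{\frac{1}{-137} + 1} = \frac{1}{- \frac{1}{137} + 1} = \frac{1}{\frac{136}{137}} = \frac{137}{136}$)
$- \frac{196184}{x{\left(521 \right)}} + \frac{\left(-253 + 147\right)^{2}}{408997} = - \frac{196184}{\frac{137}{136}} + \frac{\left(-253 + 147\right)^{2}}{408997} = \left(-196184\right) \frac{136}{137} + \left(-106\right)^{2} \cdot \frac{1}{408997} = -194752 + 11236 \cdot \frac{1}{408997} = -194752 + \frac{11236}{408997} = - \frac{79652972508}{408997}$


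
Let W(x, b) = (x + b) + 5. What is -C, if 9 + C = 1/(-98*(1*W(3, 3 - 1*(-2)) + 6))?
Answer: 16759/1862 ≈ 9.0005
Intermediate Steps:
W(x, b) = 5 + b + x (W(x, b) = (b + x) + 5 = 5 + b + x)
C = -16759/1862 (C = -9 + 1/(-98*(1*(5 + (3 - 1*(-2)) + 3) + 6)) = -9 + 1/(-98*(1*(5 + (3 + 2) + 3) + 6)) = -9 + 1/(-98*(1*(5 + 5 + 3) + 6)) = -9 + 1/(-98*(1*13 + 6)) = -9 + 1/(-98*(13 + 6)) = -9 + 1/(-98*19) = -9 + 1/(-1862) = -9 - 1/1862 = -16759/1862 ≈ -9.0005)
-C = -1*(-16759/1862) = 16759/1862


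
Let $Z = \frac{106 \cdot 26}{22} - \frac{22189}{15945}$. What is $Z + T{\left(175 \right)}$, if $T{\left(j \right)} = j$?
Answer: $\frac{52422256}{175395} \approx 298.88$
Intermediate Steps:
$Z = \frac{21728131}{175395}$ ($Z = 2756 \cdot \frac{1}{22} - \frac{22189}{15945} = \frac{1378}{11} - \frac{22189}{15945} = \frac{21728131}{175395} \approx 123.88$)
$Z + T{\left(175 \right)} = \frac{21728131}{175395} + 175 = \frac{52422256}{175395}$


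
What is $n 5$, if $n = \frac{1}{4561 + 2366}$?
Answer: $\frac{5}{6927} \approx 0.00072181$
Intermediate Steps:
$n = \frac{1}{6927} \approx 0.00014436$
$n 5 = \frac{1}{6927} \cdot 5 = \frac{5}{6927}$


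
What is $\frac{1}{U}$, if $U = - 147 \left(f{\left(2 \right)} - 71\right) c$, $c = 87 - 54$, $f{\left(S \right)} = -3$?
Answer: $\frac{1}{358974} \approx 2.7857 \cdot 10^{-6}$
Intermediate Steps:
$c = 33$
$U = 358974$ ($U = - 147 \left(-3 - 71\right) 33 = \left(-147\right) \left(-74\right) 33 = 10878 \cdot 33 = 358974$)
$\frac{1}{U} = \frac{1}{358974}$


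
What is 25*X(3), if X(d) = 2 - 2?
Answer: 0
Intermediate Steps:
X(d) = 0
25*X(3) = 25*0 = 0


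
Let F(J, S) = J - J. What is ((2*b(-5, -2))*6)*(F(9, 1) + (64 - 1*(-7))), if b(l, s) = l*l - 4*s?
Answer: 28116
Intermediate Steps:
F(J, S) = 0
b(l, s) = l**2 - 4*s
((2*b(-5, -2))*6)*(F(9, 1) + (64 - 1*(-7))) = ((2*((-5)**2 - 4*(-2)))*6)*(0 + (64 - 1*(-7))) = ((2*(25 + 8))*6)*(0 + (64 + 7)) = ((2*33)*6)*(0 + 71) = (66*6)*71 = 396*71 = 28116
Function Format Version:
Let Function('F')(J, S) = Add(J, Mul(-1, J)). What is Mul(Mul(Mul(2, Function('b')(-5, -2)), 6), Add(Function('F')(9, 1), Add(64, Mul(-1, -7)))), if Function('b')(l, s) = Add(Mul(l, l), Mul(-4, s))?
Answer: 28116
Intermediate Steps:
Function('F')(J, S) = 0
Function('b')(l, s) = Add(Pow(l, 2), Mul(-4, s))
Mul(Mul(Mul(2, Function('b')(-5, -2)), 6), Add(Function('F')(9, 1), Add(64, Mul(-1, -7)))) = Mul(Mul(Mul(2, Add(Pow(-5, 2), Mul(-4, -2))), 6), Add(0, Add(64, Mul(-1, -7)))) = Mul(Mul(Mul(2, Add(25, 8)), 6), Add(0, Add(64, 7))) = Mul(Mul(Mul(2, 33), 6), Add(0, 71)) = Mul(Mul(66, 6), 71) = Mul(396, 71) = 28116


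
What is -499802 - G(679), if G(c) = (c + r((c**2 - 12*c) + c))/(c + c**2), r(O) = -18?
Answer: -230768580101/461720 ≈ -4.9980e+5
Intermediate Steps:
G(c) = (-18 + c)/(c + c**2) (G(c) = (c - 18)/(c + c**2) = (-18 + c)/(c + c**2))
-499802 - G(679) = -499802 - (-18 + 679)/(679*(1 + 679)) = -499802 - 661/(679*680) = -499802 - 1*661/461720 = -499802 - 661/461720 = -230768580101/461720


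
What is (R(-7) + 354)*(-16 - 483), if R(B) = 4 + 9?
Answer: -183133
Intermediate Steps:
R(B) = 13
(R(-7) + 354)*(-16 - 483) = (13 + 354)*(-16 - 483) = 367*(-499) = -183133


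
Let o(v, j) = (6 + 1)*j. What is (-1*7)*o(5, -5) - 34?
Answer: 211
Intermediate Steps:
o(v, j) = 7*j
(-1*7)*o(5, -5) - 34 = (-1*7)*(7*(-5)) - 34 = -7*(-35) - 34 = 245 - 34 = 211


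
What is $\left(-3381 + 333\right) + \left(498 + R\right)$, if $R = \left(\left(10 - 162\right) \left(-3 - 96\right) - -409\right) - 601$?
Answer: $12306$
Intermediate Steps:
$R = 14856$ ($R = \left(\left(-152\right) \left(-99\right) + 409\right) - 601 = \left(15048 + 409\right) - 601 = 15457 - 601 = 14856$)
$\left(-3381 + 333\right) + \left(498 + R\right) = \left(-3381 + 333\right) + \left(498 + 14856\right) = -3048 + 15354 = 12306$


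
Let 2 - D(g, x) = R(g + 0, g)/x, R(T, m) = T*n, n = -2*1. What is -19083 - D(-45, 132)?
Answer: -419855/22 ≈ -19084.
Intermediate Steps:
n = -2
R(T, m) = -2*T (R(T, m) = T*(-2) = -2*T)
D(g, x) = 2 + 2*g/x (D(g, x) = 2 - (-2*(g + 0))/x = 2 - (-2*g)/x = 2 - (-2)*g/x = 2 + 2*g/x)
-19083 - D(-45, 132) = -19083 - (2 + 2*(-45)/132) = -19083 - (2 + 2*(-45)*(1/132)) = -19083 - (2 - 15/22) = -19083 - 1*29/22 = -19083 - 29/22 = -419855/22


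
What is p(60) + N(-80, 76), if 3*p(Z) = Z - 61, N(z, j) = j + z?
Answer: -13/3 ≈ -4.3333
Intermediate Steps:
p(Z) = -61/3 + Z/3 (p(Z) = (Z - 61)/3 = (-61 + Z)/3 = -61/3 + Z/3)
p(60) + N(-80, 76) = (-61/3 + (⅓)*60) + (76 - 80) = (-61/3 + 20) - 4 = -⅓ - 4 = -13/3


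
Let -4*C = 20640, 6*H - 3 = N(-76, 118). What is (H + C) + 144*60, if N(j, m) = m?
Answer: 21001/6 ≈ 3500.2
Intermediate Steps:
H = 121/6 (H = ½ + (⅙)*118 = ½ + 59/3 = 121/6 ≈ 20.167)
C = -5160 (C = -¼*20640 = -5160)
(H + C) + 144*60 = (121/6 - 5160) + 144*60 = -30839/6 + 8640 = 21001/6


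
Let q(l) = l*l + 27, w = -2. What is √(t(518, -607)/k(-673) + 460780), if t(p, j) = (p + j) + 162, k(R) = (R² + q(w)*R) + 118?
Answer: √21516468828249278/216092 ≈ 678.81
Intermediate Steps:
q(l) = 27 + l² (q(l) = l² + 27 = 27 + l²)
k(R) = 118 + R² + 31*R (k(R) = (R² + (27 + (-2)²)*R) + 118 = (R² + (27 + 4)*R) + 118 = (R² + 31*R) + 118 = 118 + R² + 31*R)
t(p, j) = 162 + j + p (t(p, j) = (j + p) + 162 = 162 + j + p)
√(t(518, -607)/k(-673) + 460780) = √((162 - 607 + 518)/(118 + (-673)² + 31*(-673)) + 460780) = √(73/(118 + 452929 - 20863) + 460780) = √(73/432184 + 460780) = √(199141743593/432184) = √21516468828249278/216092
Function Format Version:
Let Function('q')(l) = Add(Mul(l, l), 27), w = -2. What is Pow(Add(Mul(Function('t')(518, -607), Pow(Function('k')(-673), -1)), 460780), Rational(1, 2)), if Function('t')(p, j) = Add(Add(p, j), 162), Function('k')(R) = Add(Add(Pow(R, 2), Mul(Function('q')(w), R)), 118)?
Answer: Mul(Rational(1, 216092), Pow(21516468828249278, Rational(1, 2))) ≈ 678.81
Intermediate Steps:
Function('q')(l) = Add(27, Pow(l, 2)) (Function('q')(l) = Add(Pow(l, 2), 27) = Add(27, Pow(l, 2)))
Function('k')(R) = Add(118, Pow(R, 2), Mul(31, R)) (Function('k')(R) = Add(Add(Pow(R, 2), Mul(Add(27, Pow(-2, 2)), R)), 118) = Add(Add(Pow(R, 2), Mul(Add(27, 4), R)), 118) = Add(Add(Pow(R, 2), Mul(31, R)), 118) = Add(118, Pow(R, 2), Mul(31, R)))
Function('t')(p, j) = Add(162, j, p) (Function('t')(p, j) = Add(Add(j, p), 162) = Add(162, j, p))
Pow(Add(Mul(Function('t')(518, -607), Pow(Function('k')(-673), -1)), 460780), Rational(1, 2)) = Pow(Add(Mul(Add(162, -607, 518), Pow(Add(118, Pow(-673, 2), Mul(31, -673)), -1)), 460780), Rational(1, 2)) = Pow(Add(Mul(73, Pow(Add(118, 452929, -20863), -1)), 460780), Rational(1, 2)) = Pow(Add(Mul(73, Pow(432184, -1)), 460780), Rational(1, 2)) = Pow(Add(Mul(73, Rational(1, 432184)), 460780), Rational(1, 2)) = Pow(Add(Rational(73, 432184), 460780), Rational(1, 2)) = Pow(Rational(199141743593, 432184), Rational(1, 2)) = Mul(Rational(1, 216092), Pow(21516468828249278, Rational(1, 2)))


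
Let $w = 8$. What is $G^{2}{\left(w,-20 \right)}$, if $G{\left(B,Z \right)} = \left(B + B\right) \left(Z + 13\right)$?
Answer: $12544$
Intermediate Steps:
$G{\left(B,Z \right)} = 2 B \left(13 + Z\right)$
$G^{2}{\left(w,-20 \right)} = \left(2 \cdot 8 \left(13 - 20\right)\right)^{2} = \left(2 \cdot 8 \left(-7\right)\right)^{2} = \left(-112\right)^{2} = 12544$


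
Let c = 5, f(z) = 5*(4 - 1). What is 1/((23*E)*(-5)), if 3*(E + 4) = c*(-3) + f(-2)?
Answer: 1/460 ≈ 0.0021739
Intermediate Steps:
f(z) = 15 (f(z) = 5*3 = 15)
E = -4 (E = -4 + (5*(-3) + 15)/3 = -4 + (-15 + 15)/3 = -4 + (⅓)*0 = -4 + 0 = -4)
1/((23*E)*(-5)) = 1/((23*(-4))*(-5)) = 1/(-92*(-5)) = 1/460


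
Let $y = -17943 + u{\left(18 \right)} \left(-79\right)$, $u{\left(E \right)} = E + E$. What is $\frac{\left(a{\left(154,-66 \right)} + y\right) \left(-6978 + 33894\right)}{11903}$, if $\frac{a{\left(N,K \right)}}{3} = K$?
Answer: $- \frac{564832260}{11903} \approx -47453.0$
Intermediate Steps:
$u{\left(E \right)} = 2 E$
$a{\left(N,K \right)} = 3 K$
$y = -20787$ ($y = -17943 + 2 \cdot 18 \left(-79\right) = -17943 + 36 \left(-79\right) = -17943 - 2844 = -20787$)
$\frac{\left(a{\left(154,-66 \right)} + y\right) \left(-6978 + 33894\right)}{11903} = \frac{\left(3 \left(-66\right) - 20787\right) \left(-6978 + 33894\right)}{11903} = \left(-198 - 20787\right) 26916 \cdot \frac{1}{11903} = \left(-20985\right) 26916 \cdot \frac{1}{11903} = \left(-564832260\right) \frac{1}{11903} = - \frac{564832260}{11903}$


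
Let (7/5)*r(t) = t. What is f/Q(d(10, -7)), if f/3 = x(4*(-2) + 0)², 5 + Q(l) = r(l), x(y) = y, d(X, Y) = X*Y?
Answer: -192/55 ≈ -3.4909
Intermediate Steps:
r(t) = 5*t/7
Q(l) = -5 + 5*l/7
f = 192 (f = 3*(4*(-2) + 0)² = 3*(-8 + 0)² = 3*(-8)² = 3*64 = 192)
f/Q(d(10, -7)) = 192/(-5 + 5*(10*(-7))/7) = 192/(-5 + (5/7)*(-70)) = 192/(-5 - 50) = 192/(-55) = 192*(-1/55) = -192/55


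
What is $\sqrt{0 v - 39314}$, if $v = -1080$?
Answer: $i \sqrt{39314} \approx 198.28 i$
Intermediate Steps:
$\sqrt{0 v - 39314} = \sqrt{0 \left(-1080\right) - 39314} = \sqrt{0 - 39314} = \sqrt{-39314} = i \sqrt{39314}$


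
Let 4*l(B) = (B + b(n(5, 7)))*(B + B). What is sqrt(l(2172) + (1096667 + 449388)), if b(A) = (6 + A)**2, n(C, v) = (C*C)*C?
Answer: sqrt(22541693) ≈ 4747.8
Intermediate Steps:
n(C, v) = C**3 (n(C, v) = C**2*C = C**3)
l(B) = B*(17161 + B)/2 (l(B) = ((B + (6 + 5**3)**2)*(B + B))/4 = ((B + (6 + 125)**2)*(2*B))/4 = ((B + 131**2)*(2*B))/4 = ((B + 17161)*(2*B))/4 = ((17161 + B)*(2*B))/4 = (2*B*(17161 + B))/4 = B*(17161 + B)/2)
sqrt(l(2172) + (1096667 + 449388)) = sqrt((1/2)*2172*(17161 + 2172) + (1096667 + 449388)) = sqrt((1/2)*2172*19333 + 1546055) = sqrt(20995638 + 1546055) = sqrt(22541693)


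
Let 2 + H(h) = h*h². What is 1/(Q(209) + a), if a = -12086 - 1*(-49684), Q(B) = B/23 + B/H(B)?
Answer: 209974521/7896530074708 ≈ 2.6591e-5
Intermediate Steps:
H(h) = -2 + h³ (H(h) = -2 + h*h² = -2 + h³)
Q(B) = B/23 + B/(-2 + B³)
a = 37598 (a = -12086 + 49684 = 37598)
1/(Q(209) + a) = 1/((1/23)*209*(21 + 209³)/(-2 + 209³) + 37598) = 1/((1/23)*209*(21 + 9129329)/(-2 + 9129329) + 37598) = 1/((1/23)*209*9129350/9129327 + 37598) = 1/((1/23)*209*(1/9129327)*9129350 + 37598) = 1/(1908034150/209974521 + 37598) = 1/(7896530074708/209974521) = 209974521/7896530074708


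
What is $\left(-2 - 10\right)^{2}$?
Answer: $144$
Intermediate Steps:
$\left(-2 - 10\right)^{2} = \left(-12\right)^{2} = 144$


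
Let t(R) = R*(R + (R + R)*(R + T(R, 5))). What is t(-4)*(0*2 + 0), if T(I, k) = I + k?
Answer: 0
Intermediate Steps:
t(R) = R*(R + 2*R*(5 + 2*R)) (t(R) = R*(R + (R + R)*(R + (R + 5))) = R*(R + (2*R)*(R + (5 + R))) = R*(R + (2*R)*(5 + 2*R)) = R*(R + 2*R*(5 + 2*R)))
t(-4)*(0*2 + 0) = ((-4)²*(11 + 4*(-4)))*(0*2 + 0) = (16*(11 - 16))*(0 + 0) = (16*(-5))*0 = -80*0 = 0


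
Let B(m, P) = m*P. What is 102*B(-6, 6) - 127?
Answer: -3799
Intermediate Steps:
B(m, P) = P*m
102*B(-6, 6) - 127 = 102*(6*(-6)) - 127 = 102*(-36) - 127 = -3672 - 127 = -3799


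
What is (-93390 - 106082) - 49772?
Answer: -249244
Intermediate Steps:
(-93390 - 106082) - 49772 = -199472 - 49772 = -249244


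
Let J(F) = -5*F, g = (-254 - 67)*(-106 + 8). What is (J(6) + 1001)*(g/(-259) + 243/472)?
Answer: -2050923867/17464 ≈ -1.1744e+5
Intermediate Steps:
g = 31458 (g = -321*(-98) = 31458)
(J(6) + 1001)*(g/(-259) + 243/472) = (-5*6 + 1001)*(31458/(-259) + 243/472) = (-30 + 1001)*(31458*(-1/259) + 243*(1/472)) = 971*(-4494/37 + 243/472) = 971*(-2112177/17464) = -2050923867/17464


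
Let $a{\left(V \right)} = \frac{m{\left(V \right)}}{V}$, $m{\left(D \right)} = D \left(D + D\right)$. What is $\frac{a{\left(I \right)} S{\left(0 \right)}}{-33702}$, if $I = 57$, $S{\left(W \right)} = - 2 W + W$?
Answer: $0$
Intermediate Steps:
$m{\left(D \right)} = 2 D^{2}$ ($m{\left(D \right)} = D 2 D = 2 D^{2}$)
$S{\left(W \right)} = - W$
$a{\left(V \right)} = 2 V$ ($a{\left(V \right)} = \frac{2 V^{2}}{V} = 2 V$)
$\frac{a{\left(I \right)} S{\left(0 \right)}}{-33702} = \frac{2 \cdot 57 \left(\left(-1\right) 0\right)}{-33702} = 114 \cdot 0 \left(- \frac{1}{33702}\right) = 0 \left(- \frac{1}{33702}\right) = 0$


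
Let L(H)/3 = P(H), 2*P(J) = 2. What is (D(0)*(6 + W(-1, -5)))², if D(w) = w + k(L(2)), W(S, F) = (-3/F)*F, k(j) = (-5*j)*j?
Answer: 18225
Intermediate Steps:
P(J) = 1 (P(J) = (½)*2 = 1)
L(H) = 3 (L(H) = 3*1 = 3)
k(j) = -5*j²
W(S, F) = -3
D(w) = -45 + w (D(w) = w - 5*3² = w - 5*9 = w - 45 = -45 + w)
(D(0)*(6 + W(-1, -5)))² = ((-45 + 0)*(6 - 3))² = (-45*3)² = (-135)² = 18225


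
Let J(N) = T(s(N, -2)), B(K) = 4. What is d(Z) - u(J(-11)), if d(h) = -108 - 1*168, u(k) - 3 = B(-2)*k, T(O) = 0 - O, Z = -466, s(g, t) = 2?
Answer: -271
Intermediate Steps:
T(O) = -O
J(N) = -2 (J(N) = -1*2 = -2)
u(k) = 3 + 4*k
d(h) = -276 (d(h) = -108 - 168 = -276)
d(Z) - u(J(-11)) = -276 - (3 + 4*(-2)) = -276 - (3 - 8) = -276 - 1*(-5) = -276 + 5 = -271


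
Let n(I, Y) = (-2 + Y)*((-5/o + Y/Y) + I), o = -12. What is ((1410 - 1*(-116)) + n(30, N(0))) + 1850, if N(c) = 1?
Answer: 40135/12 ≈ 3344.6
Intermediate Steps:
n(I, Y) = (-2 + Y)*(17/12 + I) (n(I, Y) = (-2 + Y)*((-5/(-12) + Y/Y) + I) = (-2 + Y)*((-5*(-1/12) + 1) + I) = (-2 + Y)*((5/12 + 1) + I) = (-2 + Y)*(17/12 + I))
((1410 - 1*(-116)) + n(30, N(0))) + 1850 = ((1410 - 1*(-116)) + (-17/6 - 2*30 + (17/12)*1 + 30*1)) + 1850 = ((1410 + 116) + (-17/6 - 60 + 17/12 + 30)) + 1850 = (1526 - 377/12) + 1850 = 17935/12 + 1850 = 40135/12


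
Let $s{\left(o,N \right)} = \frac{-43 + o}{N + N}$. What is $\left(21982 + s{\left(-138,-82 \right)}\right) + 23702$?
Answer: $\frac{7492357}{164} \approx 45685.0$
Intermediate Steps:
$s{\left(o,N \right)} = \frac{-43 + o}{2 N}$
$\left(21982 + s{\left(-138,-82 \right)}\right) + 23702 = \left(21982 + \frac{-43 - 138}{2 \left(-82\right)}\right) + 23702 = \left(21982 + \frac{1}{2} \left(- \frac{1}{82}\right) \left(-181\right)\right) + 23702 = \left(21982 + \frac{181}{164}\right) + 23702 = \frac{3605229}{164} + 23702 = \frac{7492357}{164}$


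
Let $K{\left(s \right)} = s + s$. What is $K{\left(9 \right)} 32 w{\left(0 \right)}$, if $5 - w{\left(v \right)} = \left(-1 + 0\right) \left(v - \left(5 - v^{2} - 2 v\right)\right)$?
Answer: $0$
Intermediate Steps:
$K{\left(s \right)} = 2 s$
$w{\left(v \right)} = v^{2} + 3 v$ ($w{\left(v \right)} = 5 - \left(-1 + 0\right) \left(v - \left(5 - v^{2} - 2 v\right)\right) = 5 - - (v + \left(-5 + v^{2} + 2 v\right)) = 5 - - (-5 + v^{2} + 3 v) = 5 - \left(5 - v^{2} - 3 v\right) = 5 + \left(-5 + v^{2} + 3 v\right) = v^{2} + 3 v$)
$K{\left(9 \right)} 32 w{\left(0 \right)} = 2 \cdot 9 \cdot 32 \cdot 0 \left(3 + 0\right) = 18 \cdot 32 \cdot 0 \cdot 3 = 576 \cdot 0 = 0$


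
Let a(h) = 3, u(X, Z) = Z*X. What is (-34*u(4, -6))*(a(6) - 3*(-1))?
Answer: 4896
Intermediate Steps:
u(X, Z) = X*Z
(-34*u(4, -6))*(a(6) - 3*(-1)) = (-136*(-6))*(3 - 3*(-1)) = (-34*(-24))*(3 + 3) = 816*6 = 4896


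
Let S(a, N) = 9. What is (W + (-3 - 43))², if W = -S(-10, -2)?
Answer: 3025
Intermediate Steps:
W = -9 (W = -1*9 = -9)
(W + (-3 - 43))² = (-9 + (-3 - 43))² = (-9 - 46)² = (-55)² = 3025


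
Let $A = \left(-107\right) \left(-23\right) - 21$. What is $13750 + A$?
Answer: $16190$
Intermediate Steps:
$A = 2440$ ($A = 2461 - 21 = 2440$)
$13750 + A = 13750 + 2440 = 16190$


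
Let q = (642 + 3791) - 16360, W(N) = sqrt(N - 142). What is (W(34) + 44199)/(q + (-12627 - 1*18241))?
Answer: -1637/1585 - 2*I*sqrt(3)/14265 ≈ -1.0328 - 0.00024284*I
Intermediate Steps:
W(N) = sqrt(-142 + N)
q = -11927 (q = 4433 - 16360 = -11927)
(W(34) + 44199)/(q + (-12627 - 1*18241)) = (sqrt(-142 + 34) + 44199)/(-11927 + (-12627 - 1*18241)) = (sqrt(-108) + 44199)/(-11927 + (-12627 - 18241)) = (6*I*sqrt(3) + 44199)/(-11927 - 30868) = (44199 + 6*I*sqrt(3))/(-42795) = (44199 + 6*I*sqrt(3))*(-1/42795) = -1637/1585 - 2*I*sqrt(3)/14265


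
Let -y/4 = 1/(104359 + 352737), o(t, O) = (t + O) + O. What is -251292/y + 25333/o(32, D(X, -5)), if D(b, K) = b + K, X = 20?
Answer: 1780400829829/62 ≈ 2.8716e+10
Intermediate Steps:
D(b, K) = K + b
o(t, O) = t + 2*O (o(t, O) = (O + t) + O = t + 2*O)
y = -1/114274 (y = -4/(104359 + 352737) = -4/457096 = -4*1/457096 = -1/114274 ≈ -8.7509e-6)
-251292/y + 25333/o(32, D(X, -5)) = -251292/(-1/114274) + 25333/(32 + 2*(-5 + 20)) = -251292*(-114274) + 25333/(32 + 2*15) = 28716142008 + 25333/(32 + 30) = 28716142008 + 25333/62 = 1780400829829/62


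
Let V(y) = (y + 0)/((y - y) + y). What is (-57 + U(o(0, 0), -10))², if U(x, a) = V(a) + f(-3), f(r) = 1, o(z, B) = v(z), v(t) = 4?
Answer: 3025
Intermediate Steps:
V(y) = 1 (V(y) = y/(0 + y) = y/y = 1)
o(z, B) = 4
U(x, a) = 2 (U(x, a) = 1 + 1 = 2)
(-57 + U(o(0, 0), -10))² = (-57 + 2)² = (-55)² = 3025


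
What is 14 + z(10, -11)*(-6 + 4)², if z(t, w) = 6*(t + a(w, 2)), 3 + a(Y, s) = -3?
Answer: 110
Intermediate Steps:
a(Y, s) = -6 (a(Y, s) = -3 - 3 = -6)
z(t, w) = -36 + 6*t (z(t, w) = 6*(t - 6) = 6*(-6 + t) = -36 + 6*t)
14 + z(10, -11)*(-6 + 4)² = 14 + (-36 + 6*10)*(-6 + 4)² = 14 + (-36 + 60)*(-2)² = 14 + 24*4 = 14 + 96 = 110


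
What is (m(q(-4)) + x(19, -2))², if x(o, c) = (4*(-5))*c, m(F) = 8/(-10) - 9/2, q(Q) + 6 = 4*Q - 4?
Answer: 120409/100 ≈ 1204.1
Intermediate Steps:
q(Q) = -10 + 4*Q (q(Q) = -6 + (4*Q - 4) = -6 + (-4 + 4*Q) = -10 + 4*Q)
m(F) = -53/10 (m(F) = 8*(-⅒) - 9*½ = -⅘ - 9/2 = -53/10)
x(o, c) = -20*c
(m(q(-4)) + x(19, -2))² = (-53/10 - 20*(-2))² = (-53/10 + 40)² = (347/10)² = 120409/100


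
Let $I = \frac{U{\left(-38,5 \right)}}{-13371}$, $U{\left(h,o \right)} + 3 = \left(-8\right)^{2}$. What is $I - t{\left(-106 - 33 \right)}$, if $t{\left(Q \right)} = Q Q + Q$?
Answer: $- \frac{256482583}{13371} \approx -19182.0$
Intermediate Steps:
$U{\left(h,o \right)} = 61$ ($U{\left(h,o \right)} = -3 + \left(-8\right)^{2} = -3 + 64 = 61$)
$I = - \frac{61}{13371}$ ($I = \frac{61}{-13371} = 61 \left(- \frac{1}{13371}\right) = - \frac{61}{13371} \approx -0.0045621$)
$t{\left(Q \right)} = Q + Q^{2}$ ($t{\left(Q \right)} = Q^{2} + Q = Q + Q^{2}$)
$I - t{\left(-106 - 33 \right)} = - \frac{61}{13371} - \left(-106 - 33\right) \left(1 - 139\right) = - \frac{61}{13371} - - 139 \left(1 - 139\right) = - \frac{61}{13371} - \left(-139\right) \left(-138\right) = - \frac{61}{13371} - 19182 = - \frac{256482583}{13371}$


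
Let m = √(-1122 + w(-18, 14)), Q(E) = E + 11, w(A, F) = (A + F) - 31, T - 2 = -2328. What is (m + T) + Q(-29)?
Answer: -2344 + I*√1157 ≈ -2344.0 + 34.015*I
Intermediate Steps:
T = -2326 (T = 2 - 2328 = -2326)
w(A, F) = -31 + A + F
Q(E) = 11 + E
m = I*√1157 (m = √(-1122 + (-31 - 18 + 14)) = √(-1122 - 35) = √(-1157) = I*√1157 ≈ 34.015*I)
(m + T) + Q(-29) = (I*√1157 - 2326) + (11 - 29) = (-2326 + I*√1157) - 18 = -2344 + I*√1157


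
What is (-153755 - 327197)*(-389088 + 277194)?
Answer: 53815643088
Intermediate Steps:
(-153755 - 327197)*(-389088 + 277194) = -480952*(-111894) = 53815643088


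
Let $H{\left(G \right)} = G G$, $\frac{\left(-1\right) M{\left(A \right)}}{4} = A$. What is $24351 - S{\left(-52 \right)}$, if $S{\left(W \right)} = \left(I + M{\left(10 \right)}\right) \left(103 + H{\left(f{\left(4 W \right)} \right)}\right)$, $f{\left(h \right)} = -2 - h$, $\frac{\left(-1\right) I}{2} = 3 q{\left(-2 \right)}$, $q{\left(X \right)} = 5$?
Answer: $3002081$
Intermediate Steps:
$M{\left(A \right)} = - 4 A$
$I = -30$ ($I = - 2 \cdot 3 \cdot 5 = \left(-2\right) 15 = -30$)
$H{\left(G \right)} = G^{2}$
$S{\left(W \right)} = -7210 - 70 \left(-2 - 4 W\right)^{2}$ ($S{\left(W \right)} = \left(-30 - 40\right) \left(103 + \left(-2 - 4 W\right)^{2}\right) = - 70 \left(103 + \left(-2 - 4 W\right)^{2}\right) = -7210 - 70 \left(-2 - 4 W\right)^{2}$)
$24351 - S{\left(-52 \right)} = 24351 - \left(-7490 - -58240 - 1120 \left(-52\right)^{2}\right) = 24351 - \left(-7490 + 58240 - 3028480\right) = 24351 - -2977730 = 24351 + 2977730 = 3002081$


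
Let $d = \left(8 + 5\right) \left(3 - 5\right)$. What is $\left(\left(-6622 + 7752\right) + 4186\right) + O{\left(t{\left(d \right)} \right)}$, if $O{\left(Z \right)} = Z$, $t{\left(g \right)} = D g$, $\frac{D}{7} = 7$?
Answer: $4042$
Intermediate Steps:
$D = 49$ ($D = 7 \cdot 7 = 49$)
$d = -26$ ($d = 13 \left(-2\right) = -26$)
$t{\left(g \right)} = 49 g$
$\left(\left(-6622 + 7752\right) + 4186\right) + O{\left(t{\left(d \right)} \right)} = \left(\left(-6622 + 7752\right) + 4186\right) + 49 \left(-26\right) = \left(1130 + 4186\right) - 1274 = 5316 - 1274 = 4042$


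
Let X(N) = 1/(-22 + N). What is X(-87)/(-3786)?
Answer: 1/412674 ≈ 2.4232e-6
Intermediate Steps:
X(-87)/(-3786) = 1/(-22 - 87*(-3786)) = -1/3786/(-109) = -1/109*(-1/3786) = 1/412674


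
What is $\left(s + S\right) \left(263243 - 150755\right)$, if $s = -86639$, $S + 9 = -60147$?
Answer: $-16512675960$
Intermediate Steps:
$S = -60156$ ($S = -9 - 60147 = -60156$)
$\left(s + S\right) \left(263243 - 150755\right) = \left(-86639 - 60156\right) \left(263243 - 150755\right) = \left(-146795\right) 112488 = -16512675960$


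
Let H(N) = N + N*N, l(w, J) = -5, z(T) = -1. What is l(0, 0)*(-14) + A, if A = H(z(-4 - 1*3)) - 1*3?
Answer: 67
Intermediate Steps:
H(N) = N + N²
A = -3 (A = -(1 - 1) - 1*3 = -1*0 - 3 = 0 - 3 = -3)
l(0, 0)*(-14) + A = -5*(-14) - 3 = 70 - 3 = 67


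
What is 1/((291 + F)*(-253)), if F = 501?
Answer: -1/200376 ≈ -4.9906e-6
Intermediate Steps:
1/((291 + F)*(-253)) = 1/((291 + 501)*(-253)) = 1/(792*(-253)) = 1/(-200376) = -1/200376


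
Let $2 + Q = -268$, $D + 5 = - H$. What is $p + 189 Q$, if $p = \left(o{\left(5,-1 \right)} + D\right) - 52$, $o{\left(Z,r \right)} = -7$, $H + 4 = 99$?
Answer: $-51189$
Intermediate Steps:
$H = 95$ ($H = -4 + 99 = 95$)
$D = -100$ ($D = -5 - 95 = -100$)
$Q = -270$ ($Q = -2 - 268 = -270$)
$p = -159$ ($p = \left(-7 - 100\right) - 52 = -107 - 52 = -159$)
$p + 189 Q = -159 + 189 \left(-270\right) = -159 - 51030 = -51189$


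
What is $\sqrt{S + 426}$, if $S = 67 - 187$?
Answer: $3 \sqrt{34} \approx 17.493$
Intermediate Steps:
$S = -120$
$\sqrt{S + 426} = \sqrt{-120 + 426} = \sqrt{306} = 3 \sqrt{34}$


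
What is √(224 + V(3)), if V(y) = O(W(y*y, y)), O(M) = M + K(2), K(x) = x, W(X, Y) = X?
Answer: √235 ≈ 15.330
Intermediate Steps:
O(M) = 2 + M (O(M) = M + 2 = 2 + M)
V(y) = 2 + y² (V(y) = 2 + y*y = 2 + y²)
√(224 + V(3)) = √(224 + (2 + 3²)) = √(224 + (2 + 9)) = √(224 + 11) = √235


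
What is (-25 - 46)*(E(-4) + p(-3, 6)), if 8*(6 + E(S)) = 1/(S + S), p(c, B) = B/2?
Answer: 13703/64 ≈ 214.11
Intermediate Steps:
p(c, B) = B/2 (p(c, B) = B*(1/2) = B/2)
E(S) = -6 + 1/(16*S) (E(S) = -6 + 1/(8*(S + S)) = -6 + 1/(8*((2*S))) = -6 + (1/(2*S))/8 = -6 + 1/(16*S))
(-25 - 46)*(E(-4) + p(-3, 6)) = (-25 - 46)*((-6 + (1/16)/(-4)) + (1/2)*6) = -71*((-6 + (1/16)*(-1/4)) + 3) = -71*((-6 - 1/64) + 3) = -71*(-385/64 + 3) = -71*(-193/64) = 13703/64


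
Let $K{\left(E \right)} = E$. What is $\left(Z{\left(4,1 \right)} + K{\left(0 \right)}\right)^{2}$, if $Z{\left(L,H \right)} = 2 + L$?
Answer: $36$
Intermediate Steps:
$\left(Z{\left(4,1 \right)} + K{\left(0 \right)}\right)^{2} = \left(\left(2 + 4\right) + 0\right)^{2} = \left(6 + 0\right)^{2} = 6^{2} = 36$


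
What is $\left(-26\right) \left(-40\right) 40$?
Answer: $41600$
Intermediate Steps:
$\left(-26\right) \left(-40\right) 40 = 1040 \cdot 40 = 41600$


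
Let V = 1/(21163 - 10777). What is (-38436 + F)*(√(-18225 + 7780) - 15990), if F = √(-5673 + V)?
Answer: (15990 - I*√10445)*(133065432 - I*√67993422658)/3462 ≈ 6.1458e+8 - 5.1325e+6*I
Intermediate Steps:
V = 1/10386 ≈ 9.6284e-5
F = I*√67993422658/3462 (F = √(-5673 + 1/10386) = √(-58919777/10386) = I*√67993422658/3462 ≈ 75.319*I)
(-38436 + F)*(√(-18225 + 7780) - 15990) = (-38436 + I*√67993422658/3462)*(√(-18225 + 7780) - 15990) = (-38436 + I*√67993422658/3462)*(√(-10445) - 15990) = (-38436 + I*√67993422658/3462)*(I*√10445 - 15990) = (-38436 + I*√67993422658/3462)*(-15990 + I*√10445)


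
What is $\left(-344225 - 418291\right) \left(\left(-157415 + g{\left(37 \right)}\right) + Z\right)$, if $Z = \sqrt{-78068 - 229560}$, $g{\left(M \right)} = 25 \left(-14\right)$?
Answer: $120298336740 - 1525032 i \sqrt{76907} \approx 1.203 \cdot 10^{11} - 4.2292 \cdot 10^{8} i$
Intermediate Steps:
$g{\left(M \right)} = -350$
$Z = 2 i \sqrt{76907}$ ($Z = \sqrt{-307628} = 2 i \sqrt{76907} \approx 554.64 i$)
$\left(-344225 - 418291\right) \left(\left(-157415 + g{\left(37 \right)}\right) + Z\right) = \left(-344225 - 418291\right) \left(\left(-157415 - 350\right) + 2 i \sqrt{76907}\right) = - 762516 \left(-157765 + 2 i \sqrt{76907}\right) = 120298336740 - 1525032 i \sqrt{76907}$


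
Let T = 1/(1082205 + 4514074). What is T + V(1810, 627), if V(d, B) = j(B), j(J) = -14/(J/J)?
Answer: -78347905/5596279 ≈ -14.000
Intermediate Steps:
j(J) = -14 (j(J) = -14/1 = -14*1 = -14)
V(d, B) = -14
T = 1/5596279 ≈ 1.7869e-7
T + V(1810, 627) = 1/5596279 - 14 = -78347905/5596279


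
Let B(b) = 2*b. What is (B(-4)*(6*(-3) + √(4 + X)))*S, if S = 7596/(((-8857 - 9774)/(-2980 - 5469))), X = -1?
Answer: 9241718976/18631 - 513428832*√3/18631 ≈ 4.4831e+5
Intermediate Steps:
S = 64178604/18631 (S = 7596/((-18631/(-8449))) = 7596/((-18631*(-1/8449))) = 7596/(18631/8449) = 7596*(8449/18631) = 64178604/18631 ≈ 3444.7)
(B(-4)*(6*(-3) + √(4 + X)))*S = ((2*(-4))*(6*(-3) + √(4 - 1)))*(64178604/18631) = -8*(-18 + √3)*(64178604/18631) = (144 - 8*√3)*(64178604/18631) = 9241718976/18631 - 513428832*√3/18631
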